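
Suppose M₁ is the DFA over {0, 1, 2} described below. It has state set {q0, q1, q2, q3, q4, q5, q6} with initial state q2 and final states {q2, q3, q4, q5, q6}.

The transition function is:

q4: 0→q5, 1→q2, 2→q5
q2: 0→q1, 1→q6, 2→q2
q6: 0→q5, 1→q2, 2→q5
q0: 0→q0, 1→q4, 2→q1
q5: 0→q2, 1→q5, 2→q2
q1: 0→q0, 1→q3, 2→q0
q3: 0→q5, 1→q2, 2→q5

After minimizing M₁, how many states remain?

4

All states are reachable from the start state.
P0 = {q2,q3,q4,q5,q6} | {q0,q1}.
On input 0, block {q2,q3,q4,q5,q6} splits into {q3,q4,q5,q6} and {q2}.
Split {q3,q4,q5,q6} by δ(·,0) → {q3,q4,q6} and {q5}.
Stable partition: {q3,q4,q6} | {q0,q1} | {q2} | {q5} — 4 equivalence classes.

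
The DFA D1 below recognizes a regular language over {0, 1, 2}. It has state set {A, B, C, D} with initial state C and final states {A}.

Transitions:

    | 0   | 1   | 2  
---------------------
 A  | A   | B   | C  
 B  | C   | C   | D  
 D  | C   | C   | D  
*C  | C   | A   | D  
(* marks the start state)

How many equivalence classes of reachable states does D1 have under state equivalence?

3

Initial partition by acceptance: {A} | {B,C,D}.
Split {B,C,D} by δ(·,1) → {B,D} and {C}.
No further refinement is possible. Final partition (3 blocks): {A} | {B,D} | {C}.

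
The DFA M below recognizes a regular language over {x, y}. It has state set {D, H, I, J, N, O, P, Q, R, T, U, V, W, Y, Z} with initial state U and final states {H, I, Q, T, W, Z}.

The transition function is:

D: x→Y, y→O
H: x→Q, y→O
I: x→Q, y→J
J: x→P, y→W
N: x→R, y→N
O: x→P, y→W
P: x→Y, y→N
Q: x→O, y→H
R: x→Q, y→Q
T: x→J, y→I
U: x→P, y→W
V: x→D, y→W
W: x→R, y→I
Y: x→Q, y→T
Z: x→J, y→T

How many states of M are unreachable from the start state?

No path from U leads to D, V, Z; the other 12 states are all reachable.

3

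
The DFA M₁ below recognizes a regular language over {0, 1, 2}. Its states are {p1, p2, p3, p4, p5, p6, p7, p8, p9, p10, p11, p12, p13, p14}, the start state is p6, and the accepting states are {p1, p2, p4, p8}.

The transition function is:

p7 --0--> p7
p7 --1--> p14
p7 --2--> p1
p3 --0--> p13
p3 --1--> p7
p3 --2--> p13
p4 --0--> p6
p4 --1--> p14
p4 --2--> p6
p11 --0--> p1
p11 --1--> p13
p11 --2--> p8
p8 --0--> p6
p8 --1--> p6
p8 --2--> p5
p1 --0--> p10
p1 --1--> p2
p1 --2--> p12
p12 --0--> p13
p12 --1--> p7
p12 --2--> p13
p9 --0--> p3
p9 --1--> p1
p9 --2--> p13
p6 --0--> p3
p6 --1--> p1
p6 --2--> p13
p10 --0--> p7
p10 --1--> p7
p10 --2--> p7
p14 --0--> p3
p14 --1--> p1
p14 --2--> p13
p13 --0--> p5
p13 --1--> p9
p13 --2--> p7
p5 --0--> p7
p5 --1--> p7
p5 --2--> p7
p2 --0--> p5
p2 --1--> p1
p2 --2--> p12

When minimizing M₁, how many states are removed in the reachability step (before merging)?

No path from p6 leads to p4, p8, p11; the other 11 states are all reachable.

3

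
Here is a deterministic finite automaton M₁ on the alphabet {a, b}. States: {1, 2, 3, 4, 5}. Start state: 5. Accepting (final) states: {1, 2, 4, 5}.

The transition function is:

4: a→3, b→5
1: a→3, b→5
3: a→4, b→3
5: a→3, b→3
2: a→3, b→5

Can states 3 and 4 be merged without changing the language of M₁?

States {1,2} cannot be reached from the start state, so discard them.
Initial partition by acceptance: {4,5} | {3}.
Split {4,5} by δ(·,b) → {4} and {5}.
The partition is now stable with 3 blocks: {4} | {3} | {5}.
3 and 4 end up in different blocks, so they are distinguishable. For instance, the string 'ε' is accepted from only 4.

No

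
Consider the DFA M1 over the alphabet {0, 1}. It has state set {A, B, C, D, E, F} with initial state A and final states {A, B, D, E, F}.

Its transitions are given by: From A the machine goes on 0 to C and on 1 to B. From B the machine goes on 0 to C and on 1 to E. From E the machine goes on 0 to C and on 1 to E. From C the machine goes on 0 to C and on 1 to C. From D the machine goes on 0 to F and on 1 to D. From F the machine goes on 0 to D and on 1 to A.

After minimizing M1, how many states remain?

2

States {D,F} cannot be reached from the start state, so discard them.
Initial partition by acceptance: {A,B,E} | {C}.
No further refinement is possible. Final partition (2 blocks): {A,B,E} | {C}.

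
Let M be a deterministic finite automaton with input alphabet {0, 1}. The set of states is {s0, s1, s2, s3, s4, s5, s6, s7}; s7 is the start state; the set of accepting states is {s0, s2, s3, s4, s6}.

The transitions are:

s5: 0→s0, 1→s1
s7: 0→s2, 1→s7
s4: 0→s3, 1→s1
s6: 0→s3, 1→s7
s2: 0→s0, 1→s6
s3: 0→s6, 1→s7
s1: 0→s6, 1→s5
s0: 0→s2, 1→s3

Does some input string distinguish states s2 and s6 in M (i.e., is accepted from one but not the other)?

States {s1,s4,s5} cannot be reached from the start state, so discard them.
P0 = {s0,s2,s3,s6} | {s7}.
Split {s0,s2,s3,s6} by δ(·,1) → {s0,s2} and {s3,s6}.
The partition is now stable with 3 blocks: {s0,s2} | {s7} | {s3,s6}.
s2 and s6 end up in different blocks, so they are distinguishable. For instance, the string '1' is accepted from only s2.

Yes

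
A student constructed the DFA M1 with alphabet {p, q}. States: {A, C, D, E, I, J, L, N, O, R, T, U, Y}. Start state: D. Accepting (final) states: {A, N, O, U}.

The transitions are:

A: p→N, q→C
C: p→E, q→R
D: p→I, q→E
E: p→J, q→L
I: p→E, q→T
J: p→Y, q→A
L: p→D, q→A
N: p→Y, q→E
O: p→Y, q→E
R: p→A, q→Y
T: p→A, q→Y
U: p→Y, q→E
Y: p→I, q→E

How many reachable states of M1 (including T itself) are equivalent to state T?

2

States {O,U} cannot be reached from the start state, so discard them.
Initial partition by acceptance: {A,N} | {C,D,E,I,J,L,R,T,Y}.
On input p, block {A,N} splits into {N} and {A}.
Split {C,D,E,I,J,L,R,T,Y} by δ(·,p) → {C,D,E,I,J,L,Y} and {R,T}.
Split {C,D,E,I,J,L,Y} by δ(·,q) → {D,E,Y} and {C,I} and {J,L}.
Split {D,E,Y} by δ(·,p) → {D,Y} and {E}.
Stable partition: {N} | {D,Y} | {A} | {R,T} | {C,I} | {J,L} | {E} — 7 equivalence classes.
State T belongs to the block {R,T}, which has 2 states.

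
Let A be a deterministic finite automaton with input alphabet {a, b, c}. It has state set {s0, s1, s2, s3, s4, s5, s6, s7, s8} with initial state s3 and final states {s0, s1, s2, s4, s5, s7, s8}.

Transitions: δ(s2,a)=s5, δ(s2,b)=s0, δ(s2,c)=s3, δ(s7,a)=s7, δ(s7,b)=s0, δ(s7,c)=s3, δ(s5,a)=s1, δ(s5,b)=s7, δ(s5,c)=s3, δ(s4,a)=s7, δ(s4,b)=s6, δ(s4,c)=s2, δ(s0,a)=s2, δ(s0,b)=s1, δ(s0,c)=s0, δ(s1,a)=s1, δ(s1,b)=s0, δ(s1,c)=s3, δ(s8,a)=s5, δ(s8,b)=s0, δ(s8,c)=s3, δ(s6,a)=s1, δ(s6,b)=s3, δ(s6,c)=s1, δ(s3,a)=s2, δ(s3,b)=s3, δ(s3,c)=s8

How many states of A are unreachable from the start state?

2

Starting at s3 and following transitions, the reachable set is {s0, s1, s2, s3, s5, s7, s8}. That leaves s4, s6 unreachable — 2 in total.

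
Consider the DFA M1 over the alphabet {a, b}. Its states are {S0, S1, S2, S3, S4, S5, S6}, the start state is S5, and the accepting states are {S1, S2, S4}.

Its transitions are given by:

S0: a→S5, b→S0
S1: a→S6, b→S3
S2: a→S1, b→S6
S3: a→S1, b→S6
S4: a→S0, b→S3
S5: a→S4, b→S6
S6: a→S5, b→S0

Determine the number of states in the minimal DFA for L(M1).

First remove the unreachable states {S2}; 6 states remain.
Initial partition by acceptance: {S1,S4} | {S0,S3,S5,S6}.
On input a, block {S0,S3,S5,S6} splits into {S0,S6} and {S3,S5}.
Stable partition: {S1,S4} | {S0,S6} | {S3,S5} — 3 equivalence classes.

3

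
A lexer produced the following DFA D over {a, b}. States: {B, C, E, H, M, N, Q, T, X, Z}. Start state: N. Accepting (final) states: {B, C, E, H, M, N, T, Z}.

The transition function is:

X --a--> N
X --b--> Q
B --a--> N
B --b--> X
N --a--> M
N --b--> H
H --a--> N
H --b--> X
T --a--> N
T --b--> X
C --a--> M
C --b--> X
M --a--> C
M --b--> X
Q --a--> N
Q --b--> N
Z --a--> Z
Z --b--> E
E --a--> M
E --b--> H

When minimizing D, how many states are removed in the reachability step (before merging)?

BFS from N reaches {C, H, M, N, Q, X}; the 4 state(s) B, E, T, Z are never visited.

4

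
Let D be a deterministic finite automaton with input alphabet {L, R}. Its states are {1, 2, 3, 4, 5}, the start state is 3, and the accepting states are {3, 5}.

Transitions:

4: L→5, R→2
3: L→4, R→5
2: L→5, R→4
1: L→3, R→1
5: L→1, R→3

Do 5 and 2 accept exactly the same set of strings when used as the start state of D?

Every state is reachable, so we keep all 5.
Initial partition by acceptance: {3,5} | {1,2,4}.
The partition is now stable with 2 blocks: {3,5} | {1,2,4}.
5 and 2 end up in different blocks, so they are distinguishable. For instance, the string 'ε' is accepted from only 5.

No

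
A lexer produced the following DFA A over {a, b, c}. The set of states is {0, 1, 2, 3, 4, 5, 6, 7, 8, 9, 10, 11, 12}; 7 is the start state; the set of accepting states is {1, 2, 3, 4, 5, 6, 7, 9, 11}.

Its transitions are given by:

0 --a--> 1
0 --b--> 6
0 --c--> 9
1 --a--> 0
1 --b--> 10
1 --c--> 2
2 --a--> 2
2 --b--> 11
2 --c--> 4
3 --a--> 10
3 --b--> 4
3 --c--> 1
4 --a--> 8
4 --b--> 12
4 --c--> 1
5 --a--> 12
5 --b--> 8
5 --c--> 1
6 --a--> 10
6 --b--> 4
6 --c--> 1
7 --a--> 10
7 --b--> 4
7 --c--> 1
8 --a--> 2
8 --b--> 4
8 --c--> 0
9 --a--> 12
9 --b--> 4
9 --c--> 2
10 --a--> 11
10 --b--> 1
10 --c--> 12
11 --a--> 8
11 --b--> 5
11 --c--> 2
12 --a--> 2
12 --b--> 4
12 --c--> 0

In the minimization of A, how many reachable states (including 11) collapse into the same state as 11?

First remove the unreachable states {3}; 12 states remain.
Start with accepting vs non-accepting: {1,2,4,5,6,7,9,11} | {0,8,10,12}.
On input a, block {1,2,4,5,6,7,9,11} splits into {1,4,5,6,7,9,11} and {2}.
Split {1,4,5,6,7,9,11} by δ(·,b) → {6,7,9,11} and {1,4,5}.
On input c, block {6,7,9,11} splits into {6,7} and {9,11}.
Refine {0,8,10,12} on symbol a: members go to different blocks, giving {8,12} and {0} and {10}.
On input a, block {1,4,5} splits into {4,5} and {1}.
The partition is now stable with 8 blocks: {6,7} | {8,12} | {2} | {4,5} | {9,11} | {0} | {10} | {1}.
The equivalence class containing 11 is {9,11}, of size 2.

2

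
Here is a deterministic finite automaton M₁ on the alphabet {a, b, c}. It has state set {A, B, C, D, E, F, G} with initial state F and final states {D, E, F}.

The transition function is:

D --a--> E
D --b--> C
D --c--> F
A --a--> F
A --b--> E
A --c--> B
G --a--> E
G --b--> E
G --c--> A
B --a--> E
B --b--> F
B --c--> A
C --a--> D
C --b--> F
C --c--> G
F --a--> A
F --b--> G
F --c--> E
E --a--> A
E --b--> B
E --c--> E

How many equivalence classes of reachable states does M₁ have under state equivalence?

Reachable states from the start: {A,B,E,F,G}. Unreachable: {C,D} — drop them.
Start with accepting vs non-accepting: {E,F} | {A,B,G}.
No further refinement is possible. Final partition (2 blocks): {E,F} | {A,B,G}.

2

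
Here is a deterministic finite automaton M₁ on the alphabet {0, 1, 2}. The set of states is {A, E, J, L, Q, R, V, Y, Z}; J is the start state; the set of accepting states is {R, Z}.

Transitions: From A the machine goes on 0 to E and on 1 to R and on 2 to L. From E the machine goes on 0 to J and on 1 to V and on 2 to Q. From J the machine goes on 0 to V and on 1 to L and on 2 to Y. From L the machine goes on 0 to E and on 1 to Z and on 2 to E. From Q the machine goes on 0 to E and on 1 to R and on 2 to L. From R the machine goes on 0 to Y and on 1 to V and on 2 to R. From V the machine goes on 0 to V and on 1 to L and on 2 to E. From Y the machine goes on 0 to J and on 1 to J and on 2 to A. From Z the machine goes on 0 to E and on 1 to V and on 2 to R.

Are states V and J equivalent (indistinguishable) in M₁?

Yes

Initial partition by acceptance: {R,Z} | {A,E,J,L,Q,V,Y}.
Refine {A,E,J,L,Q,V,Y} on symbol 1: members go to different blocks, giving {E,J,V,Y} and {A,L,Q}.
Split {E,J,V,Y} by δ(·,1) → {J,V} and {E,Y}.
Split {A,L,Q} by δ(·,2) → {A,Q} and {L}.
No further refinement is possible. Final partition (5 blocks): {R,Z} | {J,V} | {A,Q} | {E,Y} | {L}.
V and J lie in the same block of the stable partition, so they are equivalent — no string distinguishes them.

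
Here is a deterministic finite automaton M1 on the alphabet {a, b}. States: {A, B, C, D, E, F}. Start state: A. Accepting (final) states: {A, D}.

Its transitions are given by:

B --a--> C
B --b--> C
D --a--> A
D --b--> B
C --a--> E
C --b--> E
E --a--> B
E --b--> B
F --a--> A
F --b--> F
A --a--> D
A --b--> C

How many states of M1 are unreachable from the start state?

Starting at A and following transitions, the reachable set is {A, B, C, D, E}. That leaves F unreachable — 1 in total.

1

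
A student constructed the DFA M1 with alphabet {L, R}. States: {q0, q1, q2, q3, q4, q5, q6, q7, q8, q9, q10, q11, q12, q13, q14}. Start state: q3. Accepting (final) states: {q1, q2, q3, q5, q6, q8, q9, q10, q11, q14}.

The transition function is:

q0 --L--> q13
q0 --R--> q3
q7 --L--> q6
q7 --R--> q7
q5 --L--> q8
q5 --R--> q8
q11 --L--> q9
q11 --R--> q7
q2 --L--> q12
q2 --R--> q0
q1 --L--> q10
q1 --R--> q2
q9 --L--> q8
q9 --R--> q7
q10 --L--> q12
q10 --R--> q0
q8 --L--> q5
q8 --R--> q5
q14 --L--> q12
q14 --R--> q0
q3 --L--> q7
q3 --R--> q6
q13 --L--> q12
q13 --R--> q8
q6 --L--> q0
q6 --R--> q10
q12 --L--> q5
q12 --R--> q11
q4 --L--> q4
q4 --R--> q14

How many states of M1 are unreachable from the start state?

4

Starting at q3 and following transitions, the reachable set is {q0, q3, q5, q6, q7, q8, q9, q10, q11, q12, q13}. That leaves q1, q2, q4, q14 unreachable — 4 in total.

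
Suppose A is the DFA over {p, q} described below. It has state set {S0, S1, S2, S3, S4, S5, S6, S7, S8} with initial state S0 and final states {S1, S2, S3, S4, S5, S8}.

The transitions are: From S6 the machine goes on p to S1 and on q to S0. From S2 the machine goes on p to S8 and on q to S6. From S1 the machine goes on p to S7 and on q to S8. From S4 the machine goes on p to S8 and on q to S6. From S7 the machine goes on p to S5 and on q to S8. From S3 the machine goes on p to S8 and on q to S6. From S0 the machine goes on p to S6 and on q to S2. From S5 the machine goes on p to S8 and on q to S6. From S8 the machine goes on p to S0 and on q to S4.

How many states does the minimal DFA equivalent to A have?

6

Reachable states from the start: {S0,S1,S2,S4,S5,S6,S7,S8}. Unreachable: {S3} — drop them.
P0 = {S1,S2,S4,S5,S8} | {S0,S6,S7}.
Split {S1,S2,S4,S5,S8} by δ(·,p) → {S2,S4,S5} and {S1,S8}.
Split {S0,S6,S7} by δ(·,p) → {S0} and {S6} and {S7}.
Split {S1,S8} by δ(·,p) → {S1} and {S8}.
No further refinement is possible. Final partition (6 blocks): {S2,S4,S5} | {S0} | {S1} | {S6} | {S7} | {S8}.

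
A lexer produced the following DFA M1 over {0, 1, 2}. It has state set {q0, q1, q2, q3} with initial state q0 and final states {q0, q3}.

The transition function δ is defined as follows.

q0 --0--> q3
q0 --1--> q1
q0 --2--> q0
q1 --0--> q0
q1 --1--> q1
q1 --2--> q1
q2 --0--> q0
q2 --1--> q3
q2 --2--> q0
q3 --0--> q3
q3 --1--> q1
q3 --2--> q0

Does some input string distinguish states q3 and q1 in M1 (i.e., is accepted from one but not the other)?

Reachable states from the start: {q0,q1,q3}. Unreachable: {q2} — drop them.
Start with accepting vs non-accepting: {q0,q3} | {q1}.
Stable partition: {q0,q3} | {q1} — 2 equivalence classes.
q3 and q1 end up in different blocks, so they are distinguishable. For instance, the string 'ε' is accepted from only q3.

Yes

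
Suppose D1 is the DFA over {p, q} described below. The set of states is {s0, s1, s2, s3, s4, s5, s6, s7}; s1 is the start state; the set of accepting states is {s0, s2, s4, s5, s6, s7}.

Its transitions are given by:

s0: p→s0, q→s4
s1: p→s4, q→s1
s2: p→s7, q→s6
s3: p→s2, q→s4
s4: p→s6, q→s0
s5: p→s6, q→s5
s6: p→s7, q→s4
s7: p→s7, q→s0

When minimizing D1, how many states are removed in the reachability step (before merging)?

3

BFS from s1 reaches {s0, s1, s4, s6, s7}; the 3 state(s) s2, s3, s5 are never visited.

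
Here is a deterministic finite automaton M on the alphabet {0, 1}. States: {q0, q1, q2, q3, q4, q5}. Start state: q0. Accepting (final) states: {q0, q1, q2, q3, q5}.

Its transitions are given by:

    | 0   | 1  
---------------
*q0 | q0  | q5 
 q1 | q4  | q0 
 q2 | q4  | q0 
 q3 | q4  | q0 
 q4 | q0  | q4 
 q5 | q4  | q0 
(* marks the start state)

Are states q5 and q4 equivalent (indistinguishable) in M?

No

States {q1,q2,q3} cannot be reached from the start state, so discard them.
Start with accepting vs non-accepting: {q0,q5} | {q4}.
On input 0, block {q0,q5} splits into {q0} and {q5}.
The partition is now stable with 3 blocks: {q0} | {q4} | {q5}.
q5 and q4 end up in different blocks, so they are distinguishable. For instance, the string 'ε' is accepted from only q5.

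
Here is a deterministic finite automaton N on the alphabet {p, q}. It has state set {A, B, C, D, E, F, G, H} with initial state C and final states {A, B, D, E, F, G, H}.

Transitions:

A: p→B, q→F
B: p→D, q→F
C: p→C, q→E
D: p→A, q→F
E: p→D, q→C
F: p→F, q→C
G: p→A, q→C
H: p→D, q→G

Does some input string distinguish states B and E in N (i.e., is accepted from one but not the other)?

Yes

First remove the unreachable states {G,H}; 6 states remain.
Start with accepting vs non-accepting: {A,B,D,E,F} | {C}.
Refine {A,B,D,E,F} on symbol q: members go to different blocks, giving {A,B,D} and {E,F}.
Split {E,F} by δ(·,p) → {E} and {F}.
No further refinement is possible. Final partition (4 blocks): {A,B,D} | {C} | {E} | {F}.
B and E end up in different blocks, so they are distinguishable. For instance, the string 'q' is accepted from only B.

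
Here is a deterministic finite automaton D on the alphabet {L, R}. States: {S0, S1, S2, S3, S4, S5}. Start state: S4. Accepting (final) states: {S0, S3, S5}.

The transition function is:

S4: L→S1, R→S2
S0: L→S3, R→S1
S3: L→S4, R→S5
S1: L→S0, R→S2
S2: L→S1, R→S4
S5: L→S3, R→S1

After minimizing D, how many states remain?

Initial partition by acceptance: {S0,S3,S5} | {S1,S2,S4}.
On input L, block {S0,S3,S5} splits into {S0,S5} and {S3}.
Refine {S1,S2,S4} on symbol L: members go to different blocks, giving {S2,S4} and {S1}.
No further refinement is possible. Final partition (4 blocks): {S0,S5} | {S2,S4} | {S3} | {S1}.

4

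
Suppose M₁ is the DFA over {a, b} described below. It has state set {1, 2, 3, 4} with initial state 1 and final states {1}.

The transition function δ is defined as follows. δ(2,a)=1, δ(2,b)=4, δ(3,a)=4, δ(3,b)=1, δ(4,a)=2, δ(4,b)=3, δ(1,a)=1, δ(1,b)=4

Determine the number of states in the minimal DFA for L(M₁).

4

Every state is reachable, so we keep all 4.
P0 = {1} | {2,3,4}.
Split {2,3,4} by δ(·,a) → {3,4} and {2}.
Split {3,4} by δ(·,a) → {3} and {4}.
No further refinement is possible. Final partition (4 blocks): {1} | {3} | {2} | {4}.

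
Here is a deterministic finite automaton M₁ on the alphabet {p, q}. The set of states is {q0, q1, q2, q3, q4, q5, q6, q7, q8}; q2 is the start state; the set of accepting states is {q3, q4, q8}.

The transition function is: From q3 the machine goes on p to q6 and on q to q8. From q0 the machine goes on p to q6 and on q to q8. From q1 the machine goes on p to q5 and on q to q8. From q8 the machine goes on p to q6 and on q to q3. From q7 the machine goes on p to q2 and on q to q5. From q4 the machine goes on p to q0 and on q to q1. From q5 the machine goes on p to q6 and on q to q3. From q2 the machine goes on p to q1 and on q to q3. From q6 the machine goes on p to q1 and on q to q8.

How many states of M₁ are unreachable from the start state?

3

No path from q2 leads to q0, q4, q7; the other 6 states are all reachable.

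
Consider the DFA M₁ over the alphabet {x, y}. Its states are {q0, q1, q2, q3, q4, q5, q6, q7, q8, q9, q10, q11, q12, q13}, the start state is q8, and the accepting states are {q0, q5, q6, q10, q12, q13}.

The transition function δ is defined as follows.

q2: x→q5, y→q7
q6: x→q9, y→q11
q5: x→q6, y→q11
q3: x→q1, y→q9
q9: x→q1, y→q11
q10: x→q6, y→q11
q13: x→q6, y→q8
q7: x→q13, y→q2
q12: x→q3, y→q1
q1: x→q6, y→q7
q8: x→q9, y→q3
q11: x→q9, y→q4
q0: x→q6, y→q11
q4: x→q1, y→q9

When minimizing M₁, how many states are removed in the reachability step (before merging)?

BFS from q8 reaches {q1, q2, q3, q4, q5, q6, q7, q8, q9, q11, q13}; the 3 state(s) q0, q10, q12 are never visited.

3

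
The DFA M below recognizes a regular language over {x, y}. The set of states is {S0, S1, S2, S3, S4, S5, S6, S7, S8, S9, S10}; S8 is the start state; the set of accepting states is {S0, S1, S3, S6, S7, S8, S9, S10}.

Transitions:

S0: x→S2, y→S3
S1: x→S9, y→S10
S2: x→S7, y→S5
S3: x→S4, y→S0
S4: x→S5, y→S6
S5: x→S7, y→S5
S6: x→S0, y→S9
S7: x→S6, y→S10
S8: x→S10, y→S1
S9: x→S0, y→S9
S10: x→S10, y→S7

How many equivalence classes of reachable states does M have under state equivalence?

7

Every state is reachable, so we keep all 11.
Start with accepting vs non-accepting: {S0,S1,S3,S6,S7,S8,S9,S10} | {S2,S4,S5}.
Split {S0,S1,S3,S6,S7,S8,S9,S10} by δ(·,x) → {S1,S6,S7,S8,S9,S10} and {S0,S3}.
Split {S1,S6,S7,S8,S9,S10} by δ(·,x) → {S1,S7,S8,S10} and {S6,S9}.
Split {S1,S7,S8,S10} by δ(·,x) → {S1,S7} and {S8,S10}.
On input x, block {S2,S4,S5} splits into {S2,S5} and {S4}.
On input x, block {S0,S3} splits into {S0} and {S3}.
No further refinement is possible. Final partition (7 blocks): {S1,S7} | {S2,S5} | {S0} | {S6,S9} | {S8,S10} | {S4} | {S3}.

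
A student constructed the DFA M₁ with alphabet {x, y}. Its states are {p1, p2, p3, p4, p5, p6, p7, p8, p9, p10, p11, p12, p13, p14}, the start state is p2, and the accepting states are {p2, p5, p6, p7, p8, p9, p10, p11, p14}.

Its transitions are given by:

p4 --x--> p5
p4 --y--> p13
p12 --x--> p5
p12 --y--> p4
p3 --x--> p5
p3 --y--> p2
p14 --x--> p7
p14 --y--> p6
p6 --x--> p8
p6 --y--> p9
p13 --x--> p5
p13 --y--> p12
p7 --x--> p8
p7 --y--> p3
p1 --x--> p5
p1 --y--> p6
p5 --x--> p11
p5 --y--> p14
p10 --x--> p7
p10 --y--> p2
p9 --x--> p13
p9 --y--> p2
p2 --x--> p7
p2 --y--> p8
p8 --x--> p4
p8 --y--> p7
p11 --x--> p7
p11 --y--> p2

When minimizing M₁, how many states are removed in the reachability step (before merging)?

2

BFS from p2 reaches {p2, p3, p4, p5, p6, p7, p8, p9, p11, p12, p13, p14}; the 2 state(s) p1, p10 are never visited.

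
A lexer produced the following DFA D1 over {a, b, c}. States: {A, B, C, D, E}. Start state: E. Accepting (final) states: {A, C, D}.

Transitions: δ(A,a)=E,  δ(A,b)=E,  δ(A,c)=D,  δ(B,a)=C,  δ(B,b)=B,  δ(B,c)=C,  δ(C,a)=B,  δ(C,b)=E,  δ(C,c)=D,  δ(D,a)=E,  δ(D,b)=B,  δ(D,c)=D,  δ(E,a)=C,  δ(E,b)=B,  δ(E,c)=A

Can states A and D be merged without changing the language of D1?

Yes

All states are reachable from the start state.
Initial partition by acceptance: {A,C,D} | {B,E}.
The partition is now stable with 2 blocks: {A,C,D} | {B,E}.
A and D lie in the same block of the stable partition, so they are equivalent — no string distinguishes them.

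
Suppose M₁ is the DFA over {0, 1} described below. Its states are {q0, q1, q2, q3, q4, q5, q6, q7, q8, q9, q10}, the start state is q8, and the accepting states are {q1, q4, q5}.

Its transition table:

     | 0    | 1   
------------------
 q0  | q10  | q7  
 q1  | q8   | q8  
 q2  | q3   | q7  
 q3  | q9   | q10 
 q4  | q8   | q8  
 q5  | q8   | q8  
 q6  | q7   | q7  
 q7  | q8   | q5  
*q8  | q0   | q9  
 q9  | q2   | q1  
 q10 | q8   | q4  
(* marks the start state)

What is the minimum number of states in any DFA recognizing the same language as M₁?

States {q6} cannot be reached from the start state, so discard them.
Start with accepting vs non-accepting: {q1,q4,q5} | {q0,q2,q3,q7,q8,q9,q10}.
On input 1, block {q0,q2,q3,q7,q8,q9,q10} splits into {q0,q2,q3,q8} and {q7,q9,q10}.
Split {q0,q2,q3,q8} by δ(·,0) → {q0,q3} and {q2,q8}.
The partition is now stable with 4 blocks: {q1,q4,q5} | {q0,q3} | {q7,q9,q10} | {q2,q8}.

4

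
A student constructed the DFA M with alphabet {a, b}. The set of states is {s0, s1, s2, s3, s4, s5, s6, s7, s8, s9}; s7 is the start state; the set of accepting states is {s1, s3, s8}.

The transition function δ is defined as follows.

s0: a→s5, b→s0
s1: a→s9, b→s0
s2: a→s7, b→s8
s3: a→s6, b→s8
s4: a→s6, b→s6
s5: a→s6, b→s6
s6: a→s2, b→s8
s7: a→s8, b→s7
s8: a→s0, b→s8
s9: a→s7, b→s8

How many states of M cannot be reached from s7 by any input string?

4

No path from s7 leads to s1, s3, s4, s9; the other 6 states are all reachable.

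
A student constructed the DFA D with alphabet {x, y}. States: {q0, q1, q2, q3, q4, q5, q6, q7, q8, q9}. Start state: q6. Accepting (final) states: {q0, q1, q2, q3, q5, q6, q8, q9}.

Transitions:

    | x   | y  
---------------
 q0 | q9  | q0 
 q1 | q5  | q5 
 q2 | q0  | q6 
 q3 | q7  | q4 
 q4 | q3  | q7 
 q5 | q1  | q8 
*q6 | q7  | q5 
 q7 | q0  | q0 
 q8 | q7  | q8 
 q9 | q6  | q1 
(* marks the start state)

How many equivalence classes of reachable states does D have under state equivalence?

First remove the unreachable states {q2,q3,q4}; 7 states remain.
Start with accepting vs non-accepting: {q0,q1,q5,q6,q8,q9} | {q7}.
Split {q0,q1,q5,q6,q8,q9} by δ(·,x) → {q0,q1,q5,q9} and {q6,q8}.
Split {q0,q1,q5,q9} by δ(·,x) → {q0,q1,q5} and {q9}.
Refine {q0,q1,q5} on symbol x: members go to different blocks, giving {q1,q5} and {q0}.
On input y, block {q1,q5} splits into {q1} and {q5}.
Split {q6,q8} by δ(·,y) → {q6} and {q8}.
No further refinement is possible. Final partition (7 blocks): {q1} | {q7} | {q6} | {q9} | {q0} | {q5} | {q8}.

7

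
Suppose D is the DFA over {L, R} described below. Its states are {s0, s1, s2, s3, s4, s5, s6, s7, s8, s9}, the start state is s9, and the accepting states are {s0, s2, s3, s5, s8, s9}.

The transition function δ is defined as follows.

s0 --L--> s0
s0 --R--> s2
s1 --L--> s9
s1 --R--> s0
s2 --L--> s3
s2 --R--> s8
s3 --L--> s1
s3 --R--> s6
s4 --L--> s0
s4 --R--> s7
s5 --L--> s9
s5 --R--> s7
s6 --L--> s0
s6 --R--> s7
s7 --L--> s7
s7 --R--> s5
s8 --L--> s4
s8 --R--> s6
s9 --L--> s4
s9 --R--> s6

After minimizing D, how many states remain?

8

Every state is reachable, so we keep all 10.
Start with accepting vs non-accepting: {s0,s2,s3,s5,s8,s9} | {s1,s4,s6,s7}.
Refine {s0,s2,s3,s5,s8,s9} on symbol L: members go to different blocks, giving {s0,s2,s5} and {s3,s8,s9}.
Refine {s0,s2,s5} on symbol L: members go to different blocks, giving {s2,s5} and {s0}.
Split {s2,s5} by δ(·,R) → {s2} and {s5}.
Refine {s1,s4,s6,s7} on symbol L: members go to different blocks, giving {s4,s6} and {s1} and {s7}.
On input L, block {s3,s8,s9} splits into {s8,s9} and {s3}.
The partition is now stable with 8 blocks: {s2} | {s4,s6} | {s8,s9} | {s0} | {s5} | {s1} | {s7} | {s3}.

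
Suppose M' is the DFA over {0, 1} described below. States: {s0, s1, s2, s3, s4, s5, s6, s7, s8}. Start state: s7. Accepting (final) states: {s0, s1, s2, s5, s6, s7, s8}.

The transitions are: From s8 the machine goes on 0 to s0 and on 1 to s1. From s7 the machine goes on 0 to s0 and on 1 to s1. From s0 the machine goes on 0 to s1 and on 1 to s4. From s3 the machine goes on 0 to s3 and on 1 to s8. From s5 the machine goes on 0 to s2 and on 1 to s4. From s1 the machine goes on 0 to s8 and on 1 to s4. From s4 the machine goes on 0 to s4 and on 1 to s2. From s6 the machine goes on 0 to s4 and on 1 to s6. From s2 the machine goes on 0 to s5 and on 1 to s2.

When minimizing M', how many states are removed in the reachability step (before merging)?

2

No path from s7 leads to s3, s6; the other 7 states are all reachable.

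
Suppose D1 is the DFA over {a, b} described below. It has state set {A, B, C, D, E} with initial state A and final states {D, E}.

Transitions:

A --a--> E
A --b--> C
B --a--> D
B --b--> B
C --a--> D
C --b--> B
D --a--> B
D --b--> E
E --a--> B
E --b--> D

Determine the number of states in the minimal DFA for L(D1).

2

P0 = {D,E} | {A,B,C}.
The partition is now stable with 2 blocks: {D,E} | {A,B,C}.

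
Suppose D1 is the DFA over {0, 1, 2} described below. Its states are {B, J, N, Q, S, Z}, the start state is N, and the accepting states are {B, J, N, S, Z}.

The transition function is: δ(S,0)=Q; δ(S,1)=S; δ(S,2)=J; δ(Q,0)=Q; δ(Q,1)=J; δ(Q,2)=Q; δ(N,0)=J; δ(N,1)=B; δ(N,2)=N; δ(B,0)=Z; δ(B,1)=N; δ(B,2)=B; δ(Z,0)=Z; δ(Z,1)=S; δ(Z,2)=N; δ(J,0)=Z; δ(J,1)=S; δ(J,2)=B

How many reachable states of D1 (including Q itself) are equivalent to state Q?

1

Start with accepting vs non-accepting: {B,J,N,S,Z} | {Q}.
Refine {B,J,N,S,Z} on symbol 0: members go to different blocks, giving {B,J,N,Z} and {S}.
On input 1, block {B,J,N,Z} splits into {J,Z} and {B,N}.
No further refinement is possible. Final partition (4 blocks): {J,Z} | {Q} | {S} | {B,N}.
The equivalence class containing Q is {Q}, of size 1.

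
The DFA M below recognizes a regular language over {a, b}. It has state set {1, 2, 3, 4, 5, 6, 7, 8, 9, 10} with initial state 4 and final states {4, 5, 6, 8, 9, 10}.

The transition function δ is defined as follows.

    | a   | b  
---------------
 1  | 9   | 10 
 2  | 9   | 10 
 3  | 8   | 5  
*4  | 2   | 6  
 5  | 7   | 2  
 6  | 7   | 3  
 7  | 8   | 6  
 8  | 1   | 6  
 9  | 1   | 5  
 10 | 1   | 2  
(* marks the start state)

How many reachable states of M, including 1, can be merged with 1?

All states are reachable from the start state.
P0 = {4,5,6,8,9,10} | {1,2,3,7}.
On input b, block {4,5,6,8,9,10} splits into {4,8,9} and {5,6,10}.
No further refinement is possible. Final partition (3 blocks): {4,8,9} | {1,2,3,7} | {5,6,10}.
The equivalence class containing 1 is {1,2,3,7}, of size 4.

4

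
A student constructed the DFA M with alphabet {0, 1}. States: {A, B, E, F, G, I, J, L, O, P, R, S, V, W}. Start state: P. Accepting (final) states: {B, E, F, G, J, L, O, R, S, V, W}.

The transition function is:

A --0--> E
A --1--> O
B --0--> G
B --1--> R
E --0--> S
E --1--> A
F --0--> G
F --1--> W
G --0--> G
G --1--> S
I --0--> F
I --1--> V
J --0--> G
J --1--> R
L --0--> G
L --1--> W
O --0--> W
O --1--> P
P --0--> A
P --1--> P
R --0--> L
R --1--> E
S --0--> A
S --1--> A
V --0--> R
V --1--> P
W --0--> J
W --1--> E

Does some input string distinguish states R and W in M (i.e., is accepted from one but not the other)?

First remove the unreachable states {B,F,I,V}; 10 states remain.
P0 = {E,G,J,L,O,R,S,W} | {A,P}.
Split {E,G,J,L,O,R,S,W} by δ(·,0) → {E,G,J,L,O,R,W} and {S}.
On input 0, block {E,G,J,L,O,R,W} splits into {G,J,L,O,R,W} and {E}.
Split {G,J,L,O,R,W} by δ(·,1) → {J,L} and {R,W} and {O} and {G}.
On input 0, block {A,P} splits into {A} and {P}.
The partition is now stable with 8 blocks: {J,L} | {A} | {S} | {E} | {R,W} | {O} | {G} | {P}.
R and W lie in the same block of the stable partition, so they are equivalent — no string distinguishes them.

No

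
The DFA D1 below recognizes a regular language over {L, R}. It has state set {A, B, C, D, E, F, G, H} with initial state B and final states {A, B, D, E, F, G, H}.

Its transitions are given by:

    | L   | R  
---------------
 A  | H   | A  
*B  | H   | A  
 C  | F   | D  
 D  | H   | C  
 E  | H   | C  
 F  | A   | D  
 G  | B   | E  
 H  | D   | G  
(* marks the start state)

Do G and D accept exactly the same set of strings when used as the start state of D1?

No

All states are reachable from the start state.
P0 = {A,B,D,E,F,G,H} | {C}.
On input R, block {A,B,D,E,F,G,H} splits into {A,B,F,G,H} and {D,E}.
Refine {A,B,F,G,H} on symbol L: members go to different blocks, giving {A,B,F,G} and {H}.
On input L, block {A,B,F,G} splits into {A,B} and {F,G}.
Stable partition: {A,B} | {C} | {D,E} | {H} | {F,G} — 5 equivalence classes.
G and D end up in different blocks, so they are distinguishable. For instance, the string 'R' is accepted from only G.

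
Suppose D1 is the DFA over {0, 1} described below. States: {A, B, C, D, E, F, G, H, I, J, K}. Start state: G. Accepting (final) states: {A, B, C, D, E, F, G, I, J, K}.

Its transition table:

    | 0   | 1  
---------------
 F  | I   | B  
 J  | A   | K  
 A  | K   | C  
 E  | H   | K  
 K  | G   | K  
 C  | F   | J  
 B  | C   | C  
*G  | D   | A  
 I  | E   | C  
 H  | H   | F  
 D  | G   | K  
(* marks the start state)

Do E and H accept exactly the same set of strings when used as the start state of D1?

No

Start with accepting vs non-accepting: {A,B,C,D,E,F,G,I,J,K} | {H}.
On input 0, block {A,B,C,D,E,F,G,I,J,K} splits into {A,B,C,D,F,G,I,J,K} and {E}.
Refine {A,B,C,D,F,G,I,J,K} on symbol 0: members go to different blocks, giving {A,B,C,D,F,G,J,K} and {I}.
On input 0, block {A,B,C,D,F,G,J,K} splits into {A,B,C,D,G,J,K} and {F}.
On input 0, block {A,B,C,D,G,J,K} splits into {A,B,D,G,J,K} and {C}.
Refine {A,B,D,G,J,K} on symbol 0: members go to different blocks, giving {A,D,G,J,K} and {B}.
On input 1, block {A,D,G,J,K} splits into {D,G,J,K} and {A}.
Split {D,G,J,K} by δ(·,0) → {D,G,K} and {J}.
On input 1, block {D,G,K} splits into {D,K} and {G}.
The partition is now stable with 10 blocks: {D,K} | {H} | {E} | {I} | {F} | {C} | {B} | {A} | {J} | {G}.
E and H end up in different blocks, so they are distinguishable. For instance, the string 'ε' is accepted from only E.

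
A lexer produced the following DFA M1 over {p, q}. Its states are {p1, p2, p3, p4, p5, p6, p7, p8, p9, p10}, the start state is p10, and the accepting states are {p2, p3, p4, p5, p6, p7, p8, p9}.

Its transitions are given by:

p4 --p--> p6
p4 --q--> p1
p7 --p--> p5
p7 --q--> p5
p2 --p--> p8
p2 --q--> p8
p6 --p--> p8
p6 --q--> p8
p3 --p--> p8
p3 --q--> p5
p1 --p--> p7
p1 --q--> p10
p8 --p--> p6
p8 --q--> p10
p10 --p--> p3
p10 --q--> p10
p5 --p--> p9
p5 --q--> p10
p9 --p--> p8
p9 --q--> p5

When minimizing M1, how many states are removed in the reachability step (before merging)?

BFS from p10 reaches {p3, p5, p6, p8, p9, p10}; the 4 state(s) p1, p2, p4, p7 are never visited.

4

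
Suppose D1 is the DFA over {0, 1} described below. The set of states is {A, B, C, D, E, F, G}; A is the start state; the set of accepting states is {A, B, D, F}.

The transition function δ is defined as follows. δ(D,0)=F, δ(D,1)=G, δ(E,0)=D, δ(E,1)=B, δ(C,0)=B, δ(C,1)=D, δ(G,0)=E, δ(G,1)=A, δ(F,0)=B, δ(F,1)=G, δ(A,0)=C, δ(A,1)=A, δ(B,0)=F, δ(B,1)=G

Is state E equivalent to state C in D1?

All states are reachable from the start state.
Initial partition by acceptance: {A,B,D,F} | {C,E,G}.
On input 0, block {A,B,D,F} splits into {B,D,F} and {A}.
On input 0, block {C,E,G} splits into {C,E} and {G}.
No further refinement is possible. Final partition (4 blocks): {B,D,F} | {C,E} | {A} | {G}.
E and C lie in the same block of the stable partition, so they are equivalent — no string distinguishes them.

Yes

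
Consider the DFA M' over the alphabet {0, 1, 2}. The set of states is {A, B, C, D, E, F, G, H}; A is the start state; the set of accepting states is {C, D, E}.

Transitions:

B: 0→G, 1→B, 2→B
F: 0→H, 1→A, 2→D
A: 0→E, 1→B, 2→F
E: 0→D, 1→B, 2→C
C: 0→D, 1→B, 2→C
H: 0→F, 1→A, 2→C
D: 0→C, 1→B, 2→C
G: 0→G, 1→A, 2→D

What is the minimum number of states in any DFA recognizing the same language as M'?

All states are reachable from the start state.
Start with accepting vs non-accepting: {C,D,E} | {A,B,F,G,H}.
Refine {A,B,F,G,H} on symbol 0: members go to different blocks, giving {B,F,G,H} and {A}.
On input 1, block {B,F,G,H} splits into {F,G,H} and {B}.
The partition is now stable with 4 blocks: {C,D,E} | {F,G,H} | {A} | {B}.

4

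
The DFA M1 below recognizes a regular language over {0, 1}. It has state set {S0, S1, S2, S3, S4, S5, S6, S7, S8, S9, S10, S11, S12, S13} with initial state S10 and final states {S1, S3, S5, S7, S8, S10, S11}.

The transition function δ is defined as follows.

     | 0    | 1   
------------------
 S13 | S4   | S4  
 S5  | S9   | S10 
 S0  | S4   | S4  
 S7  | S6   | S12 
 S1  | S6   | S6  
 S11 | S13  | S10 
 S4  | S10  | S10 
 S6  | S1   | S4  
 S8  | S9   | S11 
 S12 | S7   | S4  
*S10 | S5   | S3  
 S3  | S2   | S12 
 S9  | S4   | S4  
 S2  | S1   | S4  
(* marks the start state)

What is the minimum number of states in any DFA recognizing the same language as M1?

First remove the unreachable states {S0,S8,S11,S13}; 10 states remain.
Initial partition by acceptance: {S1,S3,S5,S7,S10} | {S2,S4,S6,S9,S12}.
On input 0, block {S1,S3,S5,S7,S10} splits into {S1,S3,S5,S7} and {S10}.
Split {S1,S3,S5,S7} by δ(·,1) → {S1,S3,S7} and {S5}.
On input 0, block {S2,S4,S6,S9,S12} splits into {S2,S6,S12} and {S4} and {S9}.
No further refinement is possible. Final partition (6 blocks): {S1,S3,S7} | {S2,S6,S12} | {S10} | {S5} | {S4} | {S9}.

6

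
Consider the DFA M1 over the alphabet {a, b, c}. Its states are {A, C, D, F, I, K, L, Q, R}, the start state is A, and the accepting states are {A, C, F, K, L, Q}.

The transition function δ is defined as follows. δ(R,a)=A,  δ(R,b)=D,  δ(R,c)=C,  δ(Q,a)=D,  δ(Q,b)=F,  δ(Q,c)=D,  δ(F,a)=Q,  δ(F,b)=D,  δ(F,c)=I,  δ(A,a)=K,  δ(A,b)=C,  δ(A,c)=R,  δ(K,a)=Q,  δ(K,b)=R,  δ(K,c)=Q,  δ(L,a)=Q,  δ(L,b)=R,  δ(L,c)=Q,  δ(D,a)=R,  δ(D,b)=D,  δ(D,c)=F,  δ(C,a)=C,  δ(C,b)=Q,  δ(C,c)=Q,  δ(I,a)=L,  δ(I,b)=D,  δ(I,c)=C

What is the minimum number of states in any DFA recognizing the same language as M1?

8

Every state is reachable, so we keep all 9.
Start with accepting vs non-accepting: {A,C,F,K,L,Q} | {D,I,R}.
On input a, block {A,C,F,K,L,Q} splits into {A,C,F,K,L} and {Q}.
Refine {A,C,F,K,L} on symbol a: members go to different blocks, giving {F,K,L} and {A,C}.
Split {F,K,L} by δ(·,c) → {K,L} and {F}.
Refine {D,I,R} on symbol a: members go to different blocks, giving {R} and {D} and {I}.
Refine {A,C} on symbol a: members go to different blocks, giving {C} and {A}.
Stable partition: {K,L} | {R} | {Q} | {C} | {F} | {D} | {I} | {A} — 8 equivalence classes.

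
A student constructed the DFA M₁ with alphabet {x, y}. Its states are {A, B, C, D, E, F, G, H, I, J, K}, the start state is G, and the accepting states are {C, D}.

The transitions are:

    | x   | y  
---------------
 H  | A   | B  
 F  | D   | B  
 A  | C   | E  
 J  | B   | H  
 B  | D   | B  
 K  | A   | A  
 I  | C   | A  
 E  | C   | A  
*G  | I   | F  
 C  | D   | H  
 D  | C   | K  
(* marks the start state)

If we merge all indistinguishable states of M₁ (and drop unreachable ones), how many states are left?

3

Reachable states from the start: {A,B,C,D,E,F,G,H,I,K}. Unreachable: {J} — drop them.
P0 = {C,D} | {A,B,E,F,G,H,I,K}.
Split {A,B,E,F,G,H,I,K} by δ(·,x) → {A,B,E,F,I} and {G,H,K}.
Stable partition: {C,D} | {A,B,E,F,I} | {G,H,K} — 3 equivalence classes.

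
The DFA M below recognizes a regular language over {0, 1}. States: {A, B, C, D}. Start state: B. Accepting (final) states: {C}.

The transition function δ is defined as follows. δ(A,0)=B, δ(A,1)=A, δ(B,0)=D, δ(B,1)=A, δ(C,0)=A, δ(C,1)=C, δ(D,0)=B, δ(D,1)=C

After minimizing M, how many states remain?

4

All states are reachable from the start state.
Start with accepting vs non-accepting: {C} | {A,B,D}.
On input 1, block {A,B,D} splits into {A,B} and {D}.
On input 0, block {A,B} splits into {A} and {B}.
Stable partition: {C} | {A} | {D} | {B} — 4 equivalence classes.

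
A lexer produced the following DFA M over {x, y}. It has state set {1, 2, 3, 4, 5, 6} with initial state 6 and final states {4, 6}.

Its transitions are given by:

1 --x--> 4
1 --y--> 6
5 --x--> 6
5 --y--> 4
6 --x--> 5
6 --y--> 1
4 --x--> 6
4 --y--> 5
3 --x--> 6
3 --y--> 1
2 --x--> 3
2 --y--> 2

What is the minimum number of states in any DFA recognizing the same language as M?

States {2,3} cannot be reached from the start state, so discard them.
P0 = {4,6} | {1,5}.
On input x, block {4,6} splits into {4} and {6}.
On input x, block {1,5} splits into {1} and {5}.
No further refinement is possible. Final partition (4 blocks): {4} | {1} | {6} | {5}.

4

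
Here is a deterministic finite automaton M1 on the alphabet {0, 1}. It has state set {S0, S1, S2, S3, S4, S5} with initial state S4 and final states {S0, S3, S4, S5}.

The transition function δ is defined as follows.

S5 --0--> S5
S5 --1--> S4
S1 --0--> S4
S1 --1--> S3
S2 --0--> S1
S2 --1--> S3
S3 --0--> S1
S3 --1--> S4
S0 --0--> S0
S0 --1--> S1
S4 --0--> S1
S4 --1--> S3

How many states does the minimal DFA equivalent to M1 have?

First remove the unreachable states {S0,S2,S5}; 3 states remain.
P0 = {S3,S4} | {S1}.
The partition is now stable with 2 blocks: {S3,S4} | {S1}.

2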